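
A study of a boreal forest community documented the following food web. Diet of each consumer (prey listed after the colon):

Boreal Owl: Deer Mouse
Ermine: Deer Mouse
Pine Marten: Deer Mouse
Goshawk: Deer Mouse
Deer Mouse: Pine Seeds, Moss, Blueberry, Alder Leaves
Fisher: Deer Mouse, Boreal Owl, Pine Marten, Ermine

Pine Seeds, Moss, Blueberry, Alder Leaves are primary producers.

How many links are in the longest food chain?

One longest chain: Pine Seeds → Deer Mouse → Ermine → Fisher.
It has 4 species and 3 links.

3 links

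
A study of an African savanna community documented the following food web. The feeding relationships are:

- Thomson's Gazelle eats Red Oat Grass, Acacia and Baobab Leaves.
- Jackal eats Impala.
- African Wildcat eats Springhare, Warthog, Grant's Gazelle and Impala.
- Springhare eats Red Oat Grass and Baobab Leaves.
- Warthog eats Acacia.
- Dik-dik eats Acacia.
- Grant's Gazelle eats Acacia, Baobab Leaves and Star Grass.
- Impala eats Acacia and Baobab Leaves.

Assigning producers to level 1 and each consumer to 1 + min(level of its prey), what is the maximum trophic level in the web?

Producers (level 1): Red Oat Grass, Acacia, Baobab Leaves, Star Grass.
Following each consumer down to its lowest-level prey: Acacia → Impala → Jackal (levels 1 through 3).
All prey of Jackal (Impala 2) are at level 2 or above, so Jackal is at level 1 + 2 = 3.
Every consumer has at least one prey at level 2 or below, so none exceeds level 3.

3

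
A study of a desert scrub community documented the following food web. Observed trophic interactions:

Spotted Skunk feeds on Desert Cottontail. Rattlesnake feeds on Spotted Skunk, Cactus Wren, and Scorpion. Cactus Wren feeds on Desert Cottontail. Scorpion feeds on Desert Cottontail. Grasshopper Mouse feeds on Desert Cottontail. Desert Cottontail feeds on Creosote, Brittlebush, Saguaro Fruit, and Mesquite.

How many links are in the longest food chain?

3 links

One longest chain: Brittlebush → Desert Cottontail → Cactus Wren → Rattlesnake.
It has 4 species and 3 links.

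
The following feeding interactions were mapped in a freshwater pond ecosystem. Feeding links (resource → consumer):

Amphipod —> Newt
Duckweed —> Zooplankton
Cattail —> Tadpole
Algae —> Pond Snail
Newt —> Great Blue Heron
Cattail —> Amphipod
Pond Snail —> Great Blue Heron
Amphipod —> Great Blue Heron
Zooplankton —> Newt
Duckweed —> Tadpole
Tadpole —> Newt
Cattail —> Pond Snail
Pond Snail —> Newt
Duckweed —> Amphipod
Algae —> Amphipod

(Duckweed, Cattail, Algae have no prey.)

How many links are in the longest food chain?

One longest chain: Duckweed → Zooplankton → Newt → Great Blue Heron.
It has 4 species and 3 links.

3 links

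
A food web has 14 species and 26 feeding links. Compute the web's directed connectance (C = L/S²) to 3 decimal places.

C = 0.133

The web has S = 14 species and L = 26 feeding links.
C = L / S² = 26 / 196 = 0.1327 ≈ 0.133.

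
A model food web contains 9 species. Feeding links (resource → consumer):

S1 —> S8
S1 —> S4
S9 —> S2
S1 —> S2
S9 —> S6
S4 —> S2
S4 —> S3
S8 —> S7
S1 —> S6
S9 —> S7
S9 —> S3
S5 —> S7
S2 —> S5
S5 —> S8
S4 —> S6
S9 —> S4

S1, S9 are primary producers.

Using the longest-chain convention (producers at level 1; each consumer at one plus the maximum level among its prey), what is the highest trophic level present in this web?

Producers (level 1): S1, S9.
S1 → S4 → S2 → S5 → S8 → S7 gives S7 level 6.
No species has a prey at level 6, so no species reaches level 7.

6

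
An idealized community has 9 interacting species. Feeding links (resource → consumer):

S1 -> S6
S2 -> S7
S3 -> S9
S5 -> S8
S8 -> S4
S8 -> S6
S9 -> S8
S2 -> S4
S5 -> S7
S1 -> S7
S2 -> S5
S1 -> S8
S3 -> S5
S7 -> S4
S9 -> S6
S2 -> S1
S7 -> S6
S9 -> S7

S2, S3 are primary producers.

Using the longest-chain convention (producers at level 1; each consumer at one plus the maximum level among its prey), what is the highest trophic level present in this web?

Producers (level 1): S2, S3.
S2 → S5 → S7 → S4 gives S4 level 4.
No species has a prey at level 4, so no species reaches level 5.

4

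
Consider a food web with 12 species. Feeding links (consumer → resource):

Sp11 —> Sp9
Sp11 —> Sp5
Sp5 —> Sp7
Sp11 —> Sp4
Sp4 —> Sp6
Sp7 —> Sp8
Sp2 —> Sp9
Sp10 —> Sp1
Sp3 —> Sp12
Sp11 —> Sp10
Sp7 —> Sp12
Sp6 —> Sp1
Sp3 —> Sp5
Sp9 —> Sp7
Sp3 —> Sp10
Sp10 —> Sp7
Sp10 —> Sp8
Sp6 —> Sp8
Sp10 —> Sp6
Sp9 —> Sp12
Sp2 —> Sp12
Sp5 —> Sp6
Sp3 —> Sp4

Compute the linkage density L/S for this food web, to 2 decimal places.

There are L = 23 links among S = 12 species.
L/S = 23/12 = 1.9167 ≈ 1.92.

L/S = 1.92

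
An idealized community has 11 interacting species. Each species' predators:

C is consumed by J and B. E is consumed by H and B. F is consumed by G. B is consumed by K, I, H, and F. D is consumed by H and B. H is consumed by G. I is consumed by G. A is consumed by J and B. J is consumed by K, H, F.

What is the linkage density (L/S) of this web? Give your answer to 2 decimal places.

L/S = 1.64

There are L = 18 links among S = 11 species.
L/S = 18/11 = 1.6364 ≈ 1.64.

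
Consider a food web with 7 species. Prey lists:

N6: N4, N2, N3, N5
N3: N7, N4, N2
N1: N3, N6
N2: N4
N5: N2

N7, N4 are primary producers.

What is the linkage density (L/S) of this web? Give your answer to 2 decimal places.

L/S = 1.57

There are L = 11 links among S = 7 species.
L/S = 11/7 = 1.5714 ≈ 1.57.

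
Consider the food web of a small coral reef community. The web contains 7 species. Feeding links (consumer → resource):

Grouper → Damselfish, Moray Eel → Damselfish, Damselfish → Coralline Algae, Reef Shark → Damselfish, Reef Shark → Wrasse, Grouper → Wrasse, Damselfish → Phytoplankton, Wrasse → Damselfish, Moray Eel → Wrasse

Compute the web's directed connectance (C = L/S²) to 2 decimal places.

The web has S = 7 species and L = 9 feeding links.
C = L / S² = 9 / 49 = 0.1837 ≈ 0.18.

C = 0.18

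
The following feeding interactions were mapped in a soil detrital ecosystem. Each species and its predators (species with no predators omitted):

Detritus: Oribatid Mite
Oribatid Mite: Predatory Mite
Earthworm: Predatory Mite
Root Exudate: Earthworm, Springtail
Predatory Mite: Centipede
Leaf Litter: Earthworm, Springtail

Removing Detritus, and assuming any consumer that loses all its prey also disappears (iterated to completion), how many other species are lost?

1

Remove Detritus.
Round 1: Oribatid Mite (all prey gone) → extinct.
No further losses. Total secondary extinctions: 1.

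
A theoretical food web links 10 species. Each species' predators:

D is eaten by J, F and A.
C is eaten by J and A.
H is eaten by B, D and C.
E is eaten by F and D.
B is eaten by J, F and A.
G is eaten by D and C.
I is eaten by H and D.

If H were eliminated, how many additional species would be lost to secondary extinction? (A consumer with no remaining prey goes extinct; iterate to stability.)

1

Remove H.
Round 1: B (all prey gone) → extinct.
No further losses. Total secondary extinctions: 1.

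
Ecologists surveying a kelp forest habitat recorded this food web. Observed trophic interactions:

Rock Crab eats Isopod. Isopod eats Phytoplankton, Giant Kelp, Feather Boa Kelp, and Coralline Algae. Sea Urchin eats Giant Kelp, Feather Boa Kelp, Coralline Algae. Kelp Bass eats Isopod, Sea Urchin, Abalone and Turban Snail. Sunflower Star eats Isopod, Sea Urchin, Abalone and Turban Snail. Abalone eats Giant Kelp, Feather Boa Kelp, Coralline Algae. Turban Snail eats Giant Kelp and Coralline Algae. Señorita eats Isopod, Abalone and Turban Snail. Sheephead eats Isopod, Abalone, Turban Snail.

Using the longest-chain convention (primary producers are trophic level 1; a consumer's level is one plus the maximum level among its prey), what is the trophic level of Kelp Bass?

Trophic level 3

Feather Boa Kelp is a producer → level 1.
Sea Urchin eats Feather Boa Kelp (level 1); other prey at levels: Giant Kelp 1, Coralline Algae 1 → level 2.
Kelp Bass eats Sea Urchin (level 2); other prey at levels: Isopod 2, Turban Snail 2, Abalone 2 → level 3.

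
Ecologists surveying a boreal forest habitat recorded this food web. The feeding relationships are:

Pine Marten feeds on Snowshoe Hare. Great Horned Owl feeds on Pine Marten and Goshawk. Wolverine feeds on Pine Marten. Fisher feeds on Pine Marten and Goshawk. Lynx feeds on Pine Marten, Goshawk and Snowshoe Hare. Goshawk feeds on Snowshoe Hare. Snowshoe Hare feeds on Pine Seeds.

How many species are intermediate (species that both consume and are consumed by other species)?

Intermediate species (has both prey and predators): Snowshoe Hare, Pine Marten, Goshawk.
Count: 3.

3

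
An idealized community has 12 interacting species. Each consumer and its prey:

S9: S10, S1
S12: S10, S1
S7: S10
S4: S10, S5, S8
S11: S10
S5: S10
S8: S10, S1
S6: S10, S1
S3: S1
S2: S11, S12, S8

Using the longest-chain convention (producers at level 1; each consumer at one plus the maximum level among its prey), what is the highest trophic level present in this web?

Producers (level 1): S10, S1.
S10 → S8 → S4 gives S4 level 3.
No species has a prey at level 3, so no species reaches level 4.

3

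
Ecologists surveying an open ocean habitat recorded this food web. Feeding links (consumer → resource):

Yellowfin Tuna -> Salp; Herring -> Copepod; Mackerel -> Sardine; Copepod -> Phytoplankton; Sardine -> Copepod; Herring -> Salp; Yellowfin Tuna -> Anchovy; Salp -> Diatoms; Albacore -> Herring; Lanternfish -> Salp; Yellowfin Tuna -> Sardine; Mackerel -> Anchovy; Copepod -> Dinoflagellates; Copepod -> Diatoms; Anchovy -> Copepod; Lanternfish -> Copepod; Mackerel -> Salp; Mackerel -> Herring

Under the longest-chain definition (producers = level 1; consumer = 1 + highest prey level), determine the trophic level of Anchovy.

Trophic level 3

Diatoms is a producer → level 1.
Copepod eats Diatoms (level 1); other prey at levels: Phytoplankton 1, Dinoflagellates 1 → level 2.
Anchovy eats Copepod → level 3.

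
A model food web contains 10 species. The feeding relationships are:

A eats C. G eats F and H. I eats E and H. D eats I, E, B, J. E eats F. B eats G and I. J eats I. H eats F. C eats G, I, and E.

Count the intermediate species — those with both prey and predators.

Intermediate species (has both prey and predators): E, H, I, G, B, C, J.
Count: 7.

7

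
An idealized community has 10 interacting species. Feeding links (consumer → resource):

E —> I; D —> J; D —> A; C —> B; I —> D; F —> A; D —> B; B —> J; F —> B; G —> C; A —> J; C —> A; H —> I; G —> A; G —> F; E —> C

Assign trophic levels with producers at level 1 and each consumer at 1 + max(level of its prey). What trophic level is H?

Trophic level 5

J is a producer → level 1.
A eats J → level 2.
D eats A (level 2); other prey at levels: J 1, B 2 → level 3.
I eats D → level 4.
H eats I → level 5.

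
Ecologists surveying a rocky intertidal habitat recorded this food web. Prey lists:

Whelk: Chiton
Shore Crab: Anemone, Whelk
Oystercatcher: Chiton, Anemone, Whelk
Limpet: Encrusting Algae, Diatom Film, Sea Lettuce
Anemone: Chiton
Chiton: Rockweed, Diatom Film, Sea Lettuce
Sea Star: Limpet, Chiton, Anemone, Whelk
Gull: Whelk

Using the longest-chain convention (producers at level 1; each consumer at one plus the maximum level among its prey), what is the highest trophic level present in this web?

Producers (level 1): Encrusting Algae, Rockweed, Diatom Film, Sea Lettuce.
Rockweed → Chiton → Anemone → Oystercatcher gives Oystercatcher level 4.
No species has a prey at level 4, so no species reaches level 5.

4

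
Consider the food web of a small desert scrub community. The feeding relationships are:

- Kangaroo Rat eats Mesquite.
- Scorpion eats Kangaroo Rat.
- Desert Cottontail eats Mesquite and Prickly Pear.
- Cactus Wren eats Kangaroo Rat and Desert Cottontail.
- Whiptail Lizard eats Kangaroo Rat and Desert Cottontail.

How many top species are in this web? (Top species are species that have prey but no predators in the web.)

Top species (has prey, but nothing eats it): Scorpion, Whiptail Lizard, Cactus Wren.
Count: 3.

3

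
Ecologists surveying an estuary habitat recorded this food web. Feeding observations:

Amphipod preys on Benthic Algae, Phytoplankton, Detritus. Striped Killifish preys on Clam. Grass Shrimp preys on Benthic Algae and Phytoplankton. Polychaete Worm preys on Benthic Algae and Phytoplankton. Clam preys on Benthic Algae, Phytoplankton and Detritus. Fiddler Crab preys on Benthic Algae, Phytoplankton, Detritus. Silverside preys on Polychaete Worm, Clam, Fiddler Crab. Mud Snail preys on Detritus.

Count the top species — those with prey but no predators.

Top species (has prey, but nothing eats it): Grass Shrimp, Amphipod, Mud Snail, Silverside, Striped Killifish.
Count: 5.

5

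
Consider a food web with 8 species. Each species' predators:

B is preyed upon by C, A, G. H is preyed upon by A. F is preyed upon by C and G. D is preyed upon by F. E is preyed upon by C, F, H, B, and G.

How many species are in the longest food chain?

3 species

One longest chain: E → B → A.
It has 3 species and 2 links.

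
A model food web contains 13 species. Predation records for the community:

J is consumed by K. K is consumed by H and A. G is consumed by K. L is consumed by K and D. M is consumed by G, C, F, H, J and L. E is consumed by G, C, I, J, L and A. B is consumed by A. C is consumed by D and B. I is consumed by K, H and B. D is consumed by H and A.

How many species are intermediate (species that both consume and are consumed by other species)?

Intermediate species (has both prey and predators): C, J, I, L, G, B, D, K.
Count: 8.

8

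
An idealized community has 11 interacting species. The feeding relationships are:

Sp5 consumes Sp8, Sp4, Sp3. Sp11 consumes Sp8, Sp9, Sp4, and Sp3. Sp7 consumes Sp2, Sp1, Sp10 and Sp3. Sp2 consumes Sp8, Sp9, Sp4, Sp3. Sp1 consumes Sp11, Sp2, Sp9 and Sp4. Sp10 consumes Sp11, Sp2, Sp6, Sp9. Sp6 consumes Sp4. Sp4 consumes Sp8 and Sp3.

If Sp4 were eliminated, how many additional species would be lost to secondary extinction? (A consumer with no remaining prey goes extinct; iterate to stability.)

Remove Sp4.
Round 1: Sp6 (all prey gone) → extinct.
No further losses. Total secondary extinctions: 1.

1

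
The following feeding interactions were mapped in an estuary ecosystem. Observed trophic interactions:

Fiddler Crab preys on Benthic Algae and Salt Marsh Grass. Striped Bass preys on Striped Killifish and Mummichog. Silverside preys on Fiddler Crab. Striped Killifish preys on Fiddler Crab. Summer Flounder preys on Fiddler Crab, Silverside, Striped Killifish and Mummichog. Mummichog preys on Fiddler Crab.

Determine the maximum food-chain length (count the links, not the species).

3 links

One longest chain: Benthic Algae → Fiddler Crab → Mummichog → Striped Bass.
It has 4 species and 3 links.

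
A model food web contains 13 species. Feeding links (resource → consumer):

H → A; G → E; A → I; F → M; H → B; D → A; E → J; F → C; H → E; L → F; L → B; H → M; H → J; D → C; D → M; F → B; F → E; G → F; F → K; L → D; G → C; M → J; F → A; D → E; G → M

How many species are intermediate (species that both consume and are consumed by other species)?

5

Intermediate species (has both prey and predators): D, F, M, A, E.
Count: 5.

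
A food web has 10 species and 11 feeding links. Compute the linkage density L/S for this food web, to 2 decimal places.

L/S = 1.10

There are L = 11 links among S = 10 species.
L/S = 11/10 = 1.1000 ≈ 1.10.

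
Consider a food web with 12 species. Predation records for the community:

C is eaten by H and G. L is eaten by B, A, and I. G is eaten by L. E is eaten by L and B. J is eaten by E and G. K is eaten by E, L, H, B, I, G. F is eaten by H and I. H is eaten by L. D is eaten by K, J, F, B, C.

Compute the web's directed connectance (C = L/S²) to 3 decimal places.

The web has S = 12 species and L = 24 feeding links.
C = L / S² = 24 / 144 = 0.1667 ≈ 0.167.

C = 0.167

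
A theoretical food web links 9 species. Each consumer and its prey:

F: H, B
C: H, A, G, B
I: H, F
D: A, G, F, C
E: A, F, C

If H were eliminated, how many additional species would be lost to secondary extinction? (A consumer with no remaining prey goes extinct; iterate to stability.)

Remove H.
Every predator of it retains at least one other prey: F still has B; C still has A, G, B; I still has F.
No consumer loses all prey, so no secondary extinctions occur.

0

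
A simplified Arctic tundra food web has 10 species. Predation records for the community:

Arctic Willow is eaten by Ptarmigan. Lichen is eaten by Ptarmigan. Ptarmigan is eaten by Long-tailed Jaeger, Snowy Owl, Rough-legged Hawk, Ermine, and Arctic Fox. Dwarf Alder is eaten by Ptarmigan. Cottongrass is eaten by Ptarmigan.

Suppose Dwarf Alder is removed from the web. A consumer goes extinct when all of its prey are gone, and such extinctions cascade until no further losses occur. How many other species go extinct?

Remove Dwarf Alder.
Every predator of it retains at least one other prey: Ptarmigan still has Arctic Willow, Cottongrass, Lichen.
No consumer loses all prey, so no secondary extinctions occur.

0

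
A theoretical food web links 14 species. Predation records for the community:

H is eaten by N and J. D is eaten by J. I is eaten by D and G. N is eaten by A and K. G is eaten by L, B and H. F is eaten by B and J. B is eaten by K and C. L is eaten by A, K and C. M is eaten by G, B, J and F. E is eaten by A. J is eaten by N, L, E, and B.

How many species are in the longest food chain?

6 species

One longest chain: M → G → H → J → N → A.
It has 6 species and 5 links.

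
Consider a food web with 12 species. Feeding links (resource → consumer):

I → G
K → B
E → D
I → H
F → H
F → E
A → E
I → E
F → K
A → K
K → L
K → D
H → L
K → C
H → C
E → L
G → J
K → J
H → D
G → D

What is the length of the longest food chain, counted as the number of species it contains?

3 species

One longest chain: I → E → D.
It has 3 species and 2 links.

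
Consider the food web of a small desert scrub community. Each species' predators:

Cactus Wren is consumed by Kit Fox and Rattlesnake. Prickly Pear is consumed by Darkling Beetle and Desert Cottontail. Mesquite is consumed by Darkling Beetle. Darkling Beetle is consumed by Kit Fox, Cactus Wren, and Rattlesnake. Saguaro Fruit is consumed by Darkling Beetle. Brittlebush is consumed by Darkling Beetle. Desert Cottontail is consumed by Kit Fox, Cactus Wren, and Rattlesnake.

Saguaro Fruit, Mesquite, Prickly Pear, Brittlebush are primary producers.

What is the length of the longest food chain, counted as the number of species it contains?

One longest chain: Prickly Pear → Desert Cottontail → Cactus Wren → Rattlesnake.
It has 4 species and 3 links.

4 species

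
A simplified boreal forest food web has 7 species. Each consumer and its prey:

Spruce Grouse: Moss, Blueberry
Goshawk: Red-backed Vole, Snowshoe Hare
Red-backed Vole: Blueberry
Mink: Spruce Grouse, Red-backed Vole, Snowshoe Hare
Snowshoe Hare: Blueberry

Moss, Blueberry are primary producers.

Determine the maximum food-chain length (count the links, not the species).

One longest chain: Blueberry → Red-backed Vole → Goshawk.
It has 3 species and 2 links.

2 links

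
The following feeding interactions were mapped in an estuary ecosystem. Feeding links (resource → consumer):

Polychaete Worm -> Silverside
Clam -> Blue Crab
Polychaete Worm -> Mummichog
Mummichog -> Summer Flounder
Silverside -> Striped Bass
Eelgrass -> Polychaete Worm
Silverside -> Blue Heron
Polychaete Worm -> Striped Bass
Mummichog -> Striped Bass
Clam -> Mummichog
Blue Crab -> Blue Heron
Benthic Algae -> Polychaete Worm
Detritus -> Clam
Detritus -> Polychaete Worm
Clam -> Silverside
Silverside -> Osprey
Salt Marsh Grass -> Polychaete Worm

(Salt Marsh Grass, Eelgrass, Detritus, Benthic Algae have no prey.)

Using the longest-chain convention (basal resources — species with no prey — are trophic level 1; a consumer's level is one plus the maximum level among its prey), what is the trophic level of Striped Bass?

Trophic level 4

Salt Marsh Grass has no prey (basal) → level 1.
Polychaete Worm eats Salt Marsh Grass (level 1); other prey at levels: Eelgrass 1, Detritus 1, Benthic Algae 1 → level 2.
Silverside eats Polychaete Worm (level 2); other prey at levels: Clam 2 → level 3.
Striped Bass eats Silverside (level 3); other prey at levels: Polychaete Worm 2, Mummichog 3 → level 4.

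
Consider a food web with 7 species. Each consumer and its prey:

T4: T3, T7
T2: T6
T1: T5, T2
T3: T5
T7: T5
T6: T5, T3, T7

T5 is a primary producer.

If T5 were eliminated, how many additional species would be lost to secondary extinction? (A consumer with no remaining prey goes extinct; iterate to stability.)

Remove T5.
Round 1: T3 (all prey gone), T7 (all prey gone) → extinct.
Round 2: T4 (all prey gone), T6 (all prey gone) → extinct.
Round 3: T2 (all prey gone) → extinct.
Round 4: T1 (all prey gone) → extinct.
No further losses. Total secondary extinctions: 6.

6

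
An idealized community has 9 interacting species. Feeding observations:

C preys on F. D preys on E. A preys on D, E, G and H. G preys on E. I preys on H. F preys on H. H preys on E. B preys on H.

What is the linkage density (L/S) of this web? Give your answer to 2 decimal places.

L/S = 1.22

There are L = 11 links among S = 9 species.
L/S = 11/9 = 1.2222 ≈ 1.22.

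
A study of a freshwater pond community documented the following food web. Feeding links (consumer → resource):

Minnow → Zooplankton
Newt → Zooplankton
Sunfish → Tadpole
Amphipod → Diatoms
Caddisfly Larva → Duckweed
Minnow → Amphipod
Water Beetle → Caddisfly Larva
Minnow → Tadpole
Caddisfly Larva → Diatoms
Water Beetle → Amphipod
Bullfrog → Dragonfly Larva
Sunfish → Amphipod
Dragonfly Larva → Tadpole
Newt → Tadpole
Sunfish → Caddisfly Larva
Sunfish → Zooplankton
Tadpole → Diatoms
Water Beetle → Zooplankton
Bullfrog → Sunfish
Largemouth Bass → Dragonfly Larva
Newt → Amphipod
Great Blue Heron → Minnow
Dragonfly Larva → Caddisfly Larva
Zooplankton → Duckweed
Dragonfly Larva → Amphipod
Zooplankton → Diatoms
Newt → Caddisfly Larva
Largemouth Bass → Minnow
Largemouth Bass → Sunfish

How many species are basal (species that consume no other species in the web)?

Basal species (no prey listed): Diatoms, Duckweed.
Count: 2.

2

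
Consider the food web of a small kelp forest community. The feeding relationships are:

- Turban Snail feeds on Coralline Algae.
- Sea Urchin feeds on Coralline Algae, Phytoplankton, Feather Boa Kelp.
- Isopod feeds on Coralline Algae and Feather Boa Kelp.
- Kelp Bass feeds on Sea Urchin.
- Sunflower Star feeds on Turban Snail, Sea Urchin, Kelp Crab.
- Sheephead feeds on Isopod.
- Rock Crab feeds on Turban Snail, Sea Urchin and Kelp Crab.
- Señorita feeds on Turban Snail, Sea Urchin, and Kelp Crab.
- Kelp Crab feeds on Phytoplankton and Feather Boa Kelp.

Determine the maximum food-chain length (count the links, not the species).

2 links

One longest chain: Coralline Algae → Turban Snail → Señorita.
It has 3 species and 2 links.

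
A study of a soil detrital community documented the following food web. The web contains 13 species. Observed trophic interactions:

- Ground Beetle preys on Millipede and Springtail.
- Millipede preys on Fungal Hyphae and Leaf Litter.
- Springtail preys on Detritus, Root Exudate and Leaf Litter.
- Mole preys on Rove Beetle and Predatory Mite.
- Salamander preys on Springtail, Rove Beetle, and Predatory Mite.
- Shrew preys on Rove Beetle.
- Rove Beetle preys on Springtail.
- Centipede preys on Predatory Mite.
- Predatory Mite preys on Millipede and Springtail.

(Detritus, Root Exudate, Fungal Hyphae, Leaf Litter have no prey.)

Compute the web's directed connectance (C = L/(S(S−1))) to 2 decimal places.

C = 0.11

The web has S = 13 species and L = 17 feeding links.
C = L / (S(S−1)) = 17 / 156 = 0.1090 ≈ 0.11.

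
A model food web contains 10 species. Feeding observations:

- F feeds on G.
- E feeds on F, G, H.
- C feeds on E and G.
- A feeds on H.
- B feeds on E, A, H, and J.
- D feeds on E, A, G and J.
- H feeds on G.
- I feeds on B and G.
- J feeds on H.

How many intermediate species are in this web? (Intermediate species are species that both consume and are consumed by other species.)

6

Intermediate species (has both prey and predators): H, F, E, J, A, B.
Count: 6.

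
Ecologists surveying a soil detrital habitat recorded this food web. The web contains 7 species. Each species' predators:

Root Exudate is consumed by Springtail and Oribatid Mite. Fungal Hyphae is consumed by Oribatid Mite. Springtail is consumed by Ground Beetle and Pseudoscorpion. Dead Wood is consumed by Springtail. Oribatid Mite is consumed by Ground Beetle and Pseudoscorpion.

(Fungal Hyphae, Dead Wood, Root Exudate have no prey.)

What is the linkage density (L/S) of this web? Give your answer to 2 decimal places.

There are L = 8 links among S = 7 species.
L/S = 8/7 = 1.1429 ≈ 1.14.

L/S = 1.14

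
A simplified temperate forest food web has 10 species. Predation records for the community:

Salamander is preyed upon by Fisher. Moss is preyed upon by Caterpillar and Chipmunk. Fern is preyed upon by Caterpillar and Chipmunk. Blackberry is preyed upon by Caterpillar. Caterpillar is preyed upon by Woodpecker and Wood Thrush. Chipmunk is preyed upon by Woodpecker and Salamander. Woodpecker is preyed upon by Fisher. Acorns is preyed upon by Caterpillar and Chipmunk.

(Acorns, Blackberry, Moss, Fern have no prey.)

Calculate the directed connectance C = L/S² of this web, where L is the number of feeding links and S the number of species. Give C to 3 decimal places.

C = 0.130

The web has S = 10 species and L = 13 feeding links.
C = L / S² = 13 / 100 = 0.1300 ≈ 0.130.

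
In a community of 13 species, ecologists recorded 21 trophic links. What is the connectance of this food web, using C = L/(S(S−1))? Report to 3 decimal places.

C = 0.135

The web has S = 13 species and L = 21 feeding links.
C = L / (S(S−1)) = 21 / 156 = 0.1346 ≈ 0.135.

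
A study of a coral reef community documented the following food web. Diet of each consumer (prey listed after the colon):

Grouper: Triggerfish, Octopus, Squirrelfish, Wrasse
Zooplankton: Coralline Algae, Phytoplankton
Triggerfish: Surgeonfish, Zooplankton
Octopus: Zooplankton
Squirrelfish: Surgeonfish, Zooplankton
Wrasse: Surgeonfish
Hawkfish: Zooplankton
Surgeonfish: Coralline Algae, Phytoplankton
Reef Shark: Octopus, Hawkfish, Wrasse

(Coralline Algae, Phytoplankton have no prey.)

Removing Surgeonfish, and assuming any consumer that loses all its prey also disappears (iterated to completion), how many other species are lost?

1

Remove Surgeonfish.
Round 1: Wrasse (all prey gone) → extinct.
No further losses. Total secondary extinctions: 1.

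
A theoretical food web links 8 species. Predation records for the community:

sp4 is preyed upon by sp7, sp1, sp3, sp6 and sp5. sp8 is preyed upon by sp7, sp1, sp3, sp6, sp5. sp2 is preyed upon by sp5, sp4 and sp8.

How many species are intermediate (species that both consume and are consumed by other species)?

Intermediate species (has both prey and predators): sp4, sp8.
Count: 2.

2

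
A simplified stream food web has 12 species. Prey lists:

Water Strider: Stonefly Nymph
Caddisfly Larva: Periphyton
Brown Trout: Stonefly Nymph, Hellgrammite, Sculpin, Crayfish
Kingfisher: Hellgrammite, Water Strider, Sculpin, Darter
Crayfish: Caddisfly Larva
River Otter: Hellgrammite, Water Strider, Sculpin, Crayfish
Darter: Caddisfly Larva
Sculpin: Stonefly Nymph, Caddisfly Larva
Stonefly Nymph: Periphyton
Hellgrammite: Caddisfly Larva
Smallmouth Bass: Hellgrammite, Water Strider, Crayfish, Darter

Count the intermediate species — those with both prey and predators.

Intermediate species (has both prey and predators): Stonefly Nymph, Caddisfly Larva, Hellgrammite, Water Strider, Sculpin, Crayfish, Darter.
Count: 7.

7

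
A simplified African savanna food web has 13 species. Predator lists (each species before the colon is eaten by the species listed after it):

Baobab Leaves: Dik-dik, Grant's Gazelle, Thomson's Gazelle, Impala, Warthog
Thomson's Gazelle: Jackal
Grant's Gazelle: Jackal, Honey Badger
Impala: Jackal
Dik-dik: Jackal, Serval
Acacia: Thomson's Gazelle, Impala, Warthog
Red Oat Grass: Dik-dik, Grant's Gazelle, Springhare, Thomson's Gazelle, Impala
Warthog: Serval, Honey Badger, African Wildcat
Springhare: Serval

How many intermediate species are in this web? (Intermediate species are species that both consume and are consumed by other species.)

6

Intermediate species (has both prey and predators): Dik-dik, Grant's Gazelle, Springhare, Thomson's Gazelle, Impala, Warthog.
Count: 6.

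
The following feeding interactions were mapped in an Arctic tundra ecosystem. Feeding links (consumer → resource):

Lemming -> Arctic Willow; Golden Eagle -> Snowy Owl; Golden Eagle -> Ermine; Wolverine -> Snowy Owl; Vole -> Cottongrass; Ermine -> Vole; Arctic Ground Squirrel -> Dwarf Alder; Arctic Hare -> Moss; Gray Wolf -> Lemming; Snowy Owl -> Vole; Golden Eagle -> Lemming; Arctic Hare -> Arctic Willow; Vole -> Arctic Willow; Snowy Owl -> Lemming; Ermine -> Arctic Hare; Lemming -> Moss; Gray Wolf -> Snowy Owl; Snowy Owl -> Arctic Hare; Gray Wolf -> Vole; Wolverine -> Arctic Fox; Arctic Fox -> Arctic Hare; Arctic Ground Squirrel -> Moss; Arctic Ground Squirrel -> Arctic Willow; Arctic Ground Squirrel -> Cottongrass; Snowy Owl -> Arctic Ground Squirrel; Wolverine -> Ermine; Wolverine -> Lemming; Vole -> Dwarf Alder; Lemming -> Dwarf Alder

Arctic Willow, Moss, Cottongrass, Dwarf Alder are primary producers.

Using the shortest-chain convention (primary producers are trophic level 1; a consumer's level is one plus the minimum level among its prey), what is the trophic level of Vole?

Trophic level 2

Arctic Willow is a producer → level 1.
Vole eats Arctic Willow → level 2.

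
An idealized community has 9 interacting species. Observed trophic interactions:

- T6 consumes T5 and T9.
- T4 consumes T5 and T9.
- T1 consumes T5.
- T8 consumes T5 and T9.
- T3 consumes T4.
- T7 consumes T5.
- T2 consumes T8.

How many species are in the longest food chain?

3 species

One longest chain: T5 → T8 → T2.
It has 3 species and 2 links.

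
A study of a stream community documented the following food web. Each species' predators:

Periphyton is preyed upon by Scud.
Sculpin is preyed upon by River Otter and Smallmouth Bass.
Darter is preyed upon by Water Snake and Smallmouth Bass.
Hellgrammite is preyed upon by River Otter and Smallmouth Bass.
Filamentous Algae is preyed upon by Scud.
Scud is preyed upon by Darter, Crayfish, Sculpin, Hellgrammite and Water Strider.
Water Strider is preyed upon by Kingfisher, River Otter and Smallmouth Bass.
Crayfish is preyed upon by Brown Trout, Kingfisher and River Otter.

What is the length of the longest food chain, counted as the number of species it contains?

One longest chain: Filamentous Algae → Scud → Darter → Water Snake.
It has 4 species and 3 links.

4 species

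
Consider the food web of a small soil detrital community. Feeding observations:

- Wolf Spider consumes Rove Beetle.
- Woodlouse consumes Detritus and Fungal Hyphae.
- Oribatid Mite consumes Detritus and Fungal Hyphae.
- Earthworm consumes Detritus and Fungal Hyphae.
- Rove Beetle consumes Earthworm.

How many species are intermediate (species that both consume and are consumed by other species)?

2

Intermediate species (has both prey and predators): Earthworm, Rove Beetle.
Count: 2.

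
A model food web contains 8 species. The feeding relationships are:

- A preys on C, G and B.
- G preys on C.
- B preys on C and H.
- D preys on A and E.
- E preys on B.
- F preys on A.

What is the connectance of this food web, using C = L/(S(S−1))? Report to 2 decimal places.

The web has S = 8 species and L = 10 feeding links.
C = L / (S(S−1)) = 10 / 56 = 0.1786 ≈ 0.18.

C = 0.18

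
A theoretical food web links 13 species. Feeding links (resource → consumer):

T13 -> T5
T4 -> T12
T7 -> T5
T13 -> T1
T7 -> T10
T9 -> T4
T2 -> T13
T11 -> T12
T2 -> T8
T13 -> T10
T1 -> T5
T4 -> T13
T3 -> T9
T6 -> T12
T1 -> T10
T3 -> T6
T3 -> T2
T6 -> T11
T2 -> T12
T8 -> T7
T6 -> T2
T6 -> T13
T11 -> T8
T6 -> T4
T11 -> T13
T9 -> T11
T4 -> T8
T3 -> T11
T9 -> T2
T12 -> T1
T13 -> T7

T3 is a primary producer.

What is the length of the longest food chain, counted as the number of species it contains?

One longest chain: T3 → T9 → T2 → T13 → T7 → T5.
It has 6 species and 5 links.

6 species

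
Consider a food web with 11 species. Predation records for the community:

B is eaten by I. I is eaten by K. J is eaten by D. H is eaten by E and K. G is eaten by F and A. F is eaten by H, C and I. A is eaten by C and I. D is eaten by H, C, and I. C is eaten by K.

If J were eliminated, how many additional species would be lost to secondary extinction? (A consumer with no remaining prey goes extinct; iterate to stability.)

Remove J.
Round 1: D (all prey gone) → extinct.
No further losses. Total secondary extinctions: 1.

1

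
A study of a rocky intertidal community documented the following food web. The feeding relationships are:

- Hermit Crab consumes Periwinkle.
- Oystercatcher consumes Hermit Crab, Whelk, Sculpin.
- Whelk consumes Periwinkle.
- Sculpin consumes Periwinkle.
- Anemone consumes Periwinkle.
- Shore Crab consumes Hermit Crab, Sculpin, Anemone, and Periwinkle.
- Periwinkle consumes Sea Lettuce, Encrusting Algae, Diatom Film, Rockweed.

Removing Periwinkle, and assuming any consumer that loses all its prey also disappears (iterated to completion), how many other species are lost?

Remove Periwinkle.
Round 1: Whelk (all prey gone), Sculpin (all prey gone), Anemone (all prey gone), Hermit Crab (all prey gone) → extinct.
Round 2: Oystercatcher (all prey gone), Shore Crab (all prey gone) → extinct.
No further losses. Total secondary extinctions: 6.

6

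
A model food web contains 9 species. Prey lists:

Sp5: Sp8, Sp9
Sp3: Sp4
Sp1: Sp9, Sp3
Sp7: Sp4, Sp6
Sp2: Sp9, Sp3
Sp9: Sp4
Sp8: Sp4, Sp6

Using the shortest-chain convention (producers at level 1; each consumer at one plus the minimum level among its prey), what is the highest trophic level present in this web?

3

Producers (level 1): Sp4, Sp6.
Following each consumer down to its lowest-level prey: Sp4 → Sp8 → Sp5 (levels 1 through 3).
All prey of Sp5 (Sp8 2, Sp9 2) are at level 2 or above, so Sp5 is at level 1 + 2 = 3.
Every consumer has at least one prey at level 2 or below, so none exceeds level 3.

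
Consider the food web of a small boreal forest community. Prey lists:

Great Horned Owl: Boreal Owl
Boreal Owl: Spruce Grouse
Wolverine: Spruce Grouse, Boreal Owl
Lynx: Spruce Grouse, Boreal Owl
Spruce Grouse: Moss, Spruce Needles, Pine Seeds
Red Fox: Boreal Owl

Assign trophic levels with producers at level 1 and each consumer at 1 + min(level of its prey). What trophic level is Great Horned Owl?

Trophic level 4

Moss is a producer → level 1.
Spruce Grouse eats Moss → level 2.
Boreal Owl eats Spruce Grouse → level 3.
Great Horned Owl eats Boreal Owl → level 4.
No prey of Great Horned Owl is below level 3, so 4 is the minimum.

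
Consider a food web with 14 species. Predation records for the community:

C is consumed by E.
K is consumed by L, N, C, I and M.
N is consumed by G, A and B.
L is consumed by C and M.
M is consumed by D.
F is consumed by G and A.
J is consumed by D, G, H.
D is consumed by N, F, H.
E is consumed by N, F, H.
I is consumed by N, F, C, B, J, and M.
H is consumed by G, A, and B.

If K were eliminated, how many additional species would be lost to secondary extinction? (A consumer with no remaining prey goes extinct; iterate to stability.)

13

Remove K.
Round 1: I (all prey gone), L (all prey gone) → extinct.
Round 2: J (all prey gone), M (all prey gone), C (all prey gone) → extinct.
Round 3: D (all prey gone), E (all prey gone) → extinct.
Round 4: N (all prey gone), F (all prey gone), H (all prey gone) → extinct.
Round 5: A (all prey gone), G (all prey gone), B (all prey gone) → extinct.
No further losses. Total secondary extinctions: 13.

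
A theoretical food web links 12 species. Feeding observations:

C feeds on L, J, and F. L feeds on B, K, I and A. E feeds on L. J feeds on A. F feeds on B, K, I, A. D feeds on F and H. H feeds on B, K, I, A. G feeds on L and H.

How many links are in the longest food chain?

One longest chain: I → H → D.
It has 3 species and 2 links.

2 links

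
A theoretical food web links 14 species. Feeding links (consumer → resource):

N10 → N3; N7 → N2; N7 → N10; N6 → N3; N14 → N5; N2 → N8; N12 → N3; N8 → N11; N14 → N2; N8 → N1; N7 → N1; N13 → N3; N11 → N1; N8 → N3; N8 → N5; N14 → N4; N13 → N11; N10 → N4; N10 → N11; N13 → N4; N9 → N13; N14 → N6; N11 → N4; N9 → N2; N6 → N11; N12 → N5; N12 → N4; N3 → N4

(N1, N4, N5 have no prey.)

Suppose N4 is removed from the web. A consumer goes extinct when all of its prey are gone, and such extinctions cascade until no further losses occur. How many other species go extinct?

1

Remove N4.
Round 1: N3 (all prey gone) → extinct.
No further losses. Total secondary extinctions: 1.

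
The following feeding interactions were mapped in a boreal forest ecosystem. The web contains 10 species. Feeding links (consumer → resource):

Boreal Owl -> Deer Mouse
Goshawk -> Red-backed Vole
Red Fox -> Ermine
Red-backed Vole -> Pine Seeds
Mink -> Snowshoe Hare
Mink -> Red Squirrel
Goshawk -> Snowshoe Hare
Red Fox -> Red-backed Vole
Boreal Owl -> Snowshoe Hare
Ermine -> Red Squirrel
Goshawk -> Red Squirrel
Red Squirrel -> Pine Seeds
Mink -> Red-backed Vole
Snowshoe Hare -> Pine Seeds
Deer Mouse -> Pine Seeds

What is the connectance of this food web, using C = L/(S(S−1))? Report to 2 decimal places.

The web has S = 10 species and L = 15 feeding links.
C = L / (S(S−1)) = 15 / 90 = 0.1667 ≈ 0.17.

C = 0.17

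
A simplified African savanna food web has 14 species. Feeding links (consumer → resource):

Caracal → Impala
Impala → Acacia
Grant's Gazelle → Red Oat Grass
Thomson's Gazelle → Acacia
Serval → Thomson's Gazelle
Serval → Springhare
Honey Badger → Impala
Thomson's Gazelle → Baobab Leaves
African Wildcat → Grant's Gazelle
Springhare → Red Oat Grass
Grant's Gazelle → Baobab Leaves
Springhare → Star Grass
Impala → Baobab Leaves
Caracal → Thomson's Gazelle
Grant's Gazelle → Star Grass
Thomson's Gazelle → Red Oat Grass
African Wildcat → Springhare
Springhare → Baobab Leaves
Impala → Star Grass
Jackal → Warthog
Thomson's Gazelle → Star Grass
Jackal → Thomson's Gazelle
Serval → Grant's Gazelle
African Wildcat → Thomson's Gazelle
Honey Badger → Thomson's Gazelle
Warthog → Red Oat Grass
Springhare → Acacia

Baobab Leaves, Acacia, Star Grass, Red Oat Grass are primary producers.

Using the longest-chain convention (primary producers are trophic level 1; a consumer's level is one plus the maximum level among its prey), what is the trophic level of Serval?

Baobab Leaves is a producer → level 1.
Grant's Gazelle eats Baobab Leaves (level 1); other prey at levels: Star Grass 1, Red Oat Grass 1 → level 2.
Serval eats Grant's Gazelle (level 2); other prey at levels: Thomson's Gazelle 2, Springhare 2 → level 3.

Trophic level 3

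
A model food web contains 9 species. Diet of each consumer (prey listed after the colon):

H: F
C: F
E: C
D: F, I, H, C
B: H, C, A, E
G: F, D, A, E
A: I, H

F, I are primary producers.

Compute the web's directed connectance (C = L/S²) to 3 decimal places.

The web has S = 9 species and L = 17 feeding links.
C = L / S² = 17 / 81 = 0.2099 ≈ 0.210.

C = 0.210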